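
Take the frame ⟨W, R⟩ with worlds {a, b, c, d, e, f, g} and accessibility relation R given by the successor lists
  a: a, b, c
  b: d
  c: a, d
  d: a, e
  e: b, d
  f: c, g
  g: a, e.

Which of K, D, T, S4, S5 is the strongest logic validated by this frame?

Serial (axiom D): yes — every world has a successor (e.g. a R a).
Reflexive (axiom T): no — b is not related to itself.
Transitive (axiom 4): no — a R b and b R d, but not a R d.
Euclidean (axiom 5): no — a R b and a R c, but not b R c.
So F validates K, D; T would additionally require R to be reflexive. The strongest is D.

D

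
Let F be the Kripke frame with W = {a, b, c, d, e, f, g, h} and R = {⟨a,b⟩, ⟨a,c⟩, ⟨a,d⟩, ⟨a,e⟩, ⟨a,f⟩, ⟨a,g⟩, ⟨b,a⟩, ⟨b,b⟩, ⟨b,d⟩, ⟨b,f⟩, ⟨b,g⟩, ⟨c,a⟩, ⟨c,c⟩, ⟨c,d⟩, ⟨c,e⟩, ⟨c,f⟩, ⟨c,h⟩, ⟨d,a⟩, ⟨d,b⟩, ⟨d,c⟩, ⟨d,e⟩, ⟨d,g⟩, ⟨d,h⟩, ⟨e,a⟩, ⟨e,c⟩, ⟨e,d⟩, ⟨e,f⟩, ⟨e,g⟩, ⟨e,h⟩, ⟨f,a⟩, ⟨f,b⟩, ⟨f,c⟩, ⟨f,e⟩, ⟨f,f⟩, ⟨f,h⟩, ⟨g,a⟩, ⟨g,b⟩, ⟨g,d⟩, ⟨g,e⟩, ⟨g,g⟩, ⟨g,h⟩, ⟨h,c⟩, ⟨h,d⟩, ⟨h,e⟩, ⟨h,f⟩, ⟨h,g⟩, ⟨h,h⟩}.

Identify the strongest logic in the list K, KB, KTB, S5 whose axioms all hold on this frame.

KB

Symmetric (axiom B): yes — every pair in R has its reverse in R.
Reflexive (axiom T): no — a is not related to itself.
Euclidean (axiom 5): no — a R b and a R c, but not b R c.
So F validates K, KB; KTB would additionally require R to be reflexive. The strongest is KB.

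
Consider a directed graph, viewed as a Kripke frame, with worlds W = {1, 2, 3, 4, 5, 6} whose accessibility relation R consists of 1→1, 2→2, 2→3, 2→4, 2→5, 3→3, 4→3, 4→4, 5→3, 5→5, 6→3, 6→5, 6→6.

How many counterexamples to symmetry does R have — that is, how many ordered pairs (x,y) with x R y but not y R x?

Enumerating: (2,3), (2,4), (2,5), (4,3), (5,3), (6,3), (6,5).

7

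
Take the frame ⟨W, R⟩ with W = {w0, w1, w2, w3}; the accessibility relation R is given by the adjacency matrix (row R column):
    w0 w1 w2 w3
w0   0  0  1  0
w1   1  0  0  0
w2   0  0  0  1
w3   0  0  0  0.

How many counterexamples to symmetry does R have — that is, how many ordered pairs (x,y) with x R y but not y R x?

Enumerating: (w0,w2), (w1,w0), (w2,w3).

3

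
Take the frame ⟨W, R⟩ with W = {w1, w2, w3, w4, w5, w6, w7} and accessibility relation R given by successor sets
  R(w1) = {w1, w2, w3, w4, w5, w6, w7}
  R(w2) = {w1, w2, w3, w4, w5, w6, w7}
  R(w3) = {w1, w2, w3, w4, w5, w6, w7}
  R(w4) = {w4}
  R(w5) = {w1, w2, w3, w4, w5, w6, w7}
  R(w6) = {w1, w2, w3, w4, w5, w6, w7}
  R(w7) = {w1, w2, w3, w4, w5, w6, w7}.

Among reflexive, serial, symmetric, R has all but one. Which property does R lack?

symmetric

Reflexive: yes — every world is R-related to itself.
Serial: yes — every world has a successor (e.g. w1 R w1).
Symmetric: no — w1 R w4 but not w4 R w1.
Only symmetric fails.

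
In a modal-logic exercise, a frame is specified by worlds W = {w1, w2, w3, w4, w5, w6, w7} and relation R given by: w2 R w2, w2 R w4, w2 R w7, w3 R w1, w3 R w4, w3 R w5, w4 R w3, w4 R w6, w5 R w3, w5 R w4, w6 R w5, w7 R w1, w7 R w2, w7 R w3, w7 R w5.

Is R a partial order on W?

Reflexive: no — w1 is not related to itself.
Transitive: no — w2 R w4 and w4 R w3, but not w2 R w3.
Antisymmetric: no — w2 R w7 and w7 R w2 with w2 ≠ w7.
So R is not a partial order.

No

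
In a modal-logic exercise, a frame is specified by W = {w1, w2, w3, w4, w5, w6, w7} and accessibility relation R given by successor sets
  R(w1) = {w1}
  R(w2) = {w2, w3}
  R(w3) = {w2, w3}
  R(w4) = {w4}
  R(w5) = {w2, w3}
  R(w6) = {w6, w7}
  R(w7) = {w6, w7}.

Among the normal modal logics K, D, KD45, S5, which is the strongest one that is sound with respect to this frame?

KD45

Serial (axiom D): yes — every world has a successor (e.g. w1 R w1).
Euclidean (axiom 5): yes — any two successors of a common world are R-related.
Transitive (axiom 4): yes — every two-step R-path is closed by a direct edge.
Reflexive (axiom T): no — w5 is not related to itself.
So F validates K, D, KD45; S5 would additionally require R to be reflexive. The strongest is KD45.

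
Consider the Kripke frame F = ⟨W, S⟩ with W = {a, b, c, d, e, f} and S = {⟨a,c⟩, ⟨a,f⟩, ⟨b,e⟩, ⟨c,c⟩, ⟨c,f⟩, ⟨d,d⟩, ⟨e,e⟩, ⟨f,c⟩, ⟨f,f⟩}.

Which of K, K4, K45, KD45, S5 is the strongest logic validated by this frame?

Transitive (axiom 4): yes — every two-step S-path is closed by a direct edge.
Euclidean (axiom 5): yes — any two successors of a common world are S-related.
Serial (axiom D): yes — every world has a successor (e.g. a S c).
Reflexive (axiom T): no — a is not related to itself.
So F validates K, K4, K45, KD45; S5 would additionally require S to be reflexive. The strongest is KD45.

KD45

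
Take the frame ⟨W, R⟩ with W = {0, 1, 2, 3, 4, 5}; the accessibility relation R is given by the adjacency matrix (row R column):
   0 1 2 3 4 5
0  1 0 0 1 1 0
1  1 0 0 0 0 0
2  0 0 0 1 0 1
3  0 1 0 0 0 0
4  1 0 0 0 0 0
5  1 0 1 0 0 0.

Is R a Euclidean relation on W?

Euclidean: no — 0 R 3 and 0 R 4, but not 3 R 4.

No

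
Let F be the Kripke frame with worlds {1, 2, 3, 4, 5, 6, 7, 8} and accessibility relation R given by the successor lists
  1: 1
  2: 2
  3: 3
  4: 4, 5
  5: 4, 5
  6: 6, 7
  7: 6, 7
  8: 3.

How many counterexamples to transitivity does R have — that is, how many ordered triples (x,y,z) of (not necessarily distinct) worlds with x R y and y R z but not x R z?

R is transitive; there are no such tuples.

0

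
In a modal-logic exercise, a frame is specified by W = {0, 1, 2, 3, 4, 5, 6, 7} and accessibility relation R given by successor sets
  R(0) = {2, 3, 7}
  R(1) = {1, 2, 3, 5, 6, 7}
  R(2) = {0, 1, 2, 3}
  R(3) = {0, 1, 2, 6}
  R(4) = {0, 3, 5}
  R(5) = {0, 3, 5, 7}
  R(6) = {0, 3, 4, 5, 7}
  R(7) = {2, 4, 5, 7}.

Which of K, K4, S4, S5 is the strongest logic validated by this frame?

K

Transitive (axiom 4): no — 0 R 2 and 2 R 1, but not 0 R 1.
Reflexive (axiom T): no — 0 is not related to itself.
Euclidean (axiom 5): no — 0 R 2 and 0 R 7, but not 2 R 7.
So F validates K; K4 would additionally require R to be transitive. The strongest is K.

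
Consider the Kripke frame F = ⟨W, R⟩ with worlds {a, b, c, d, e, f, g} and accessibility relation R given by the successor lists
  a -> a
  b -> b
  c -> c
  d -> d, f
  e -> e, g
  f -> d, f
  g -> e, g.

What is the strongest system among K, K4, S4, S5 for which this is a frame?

Transitive (axiom 4): yes — every two-step R-path is closed by a direct edge.
Reflexive (axiom T): yes — every world is R-related to itself.
Euclidean (axiom 5): yes — any two successors of a common world are R-related.
So F validates K, K4, S4, S5. The strongest is S5.

S5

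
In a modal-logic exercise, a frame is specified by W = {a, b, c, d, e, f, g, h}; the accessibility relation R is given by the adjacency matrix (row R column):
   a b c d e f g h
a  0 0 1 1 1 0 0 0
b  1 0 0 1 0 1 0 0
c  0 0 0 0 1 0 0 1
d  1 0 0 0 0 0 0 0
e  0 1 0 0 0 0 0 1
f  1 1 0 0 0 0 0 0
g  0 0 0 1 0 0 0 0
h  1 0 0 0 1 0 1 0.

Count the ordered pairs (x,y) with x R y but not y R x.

Enumerating: (a,c), (a,e), (b,a), (b,d), (c,e), (c,h), (e,b), (f,a), (g,d), (h,a), (h,g).

11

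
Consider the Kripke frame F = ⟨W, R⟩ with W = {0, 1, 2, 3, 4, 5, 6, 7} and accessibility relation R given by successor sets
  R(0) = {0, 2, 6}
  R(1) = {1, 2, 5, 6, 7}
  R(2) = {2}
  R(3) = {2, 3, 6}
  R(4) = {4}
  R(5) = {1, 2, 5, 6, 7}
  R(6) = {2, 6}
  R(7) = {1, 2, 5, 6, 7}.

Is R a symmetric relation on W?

Symmetric: no — 0 R 2 but not 2 R 0.

No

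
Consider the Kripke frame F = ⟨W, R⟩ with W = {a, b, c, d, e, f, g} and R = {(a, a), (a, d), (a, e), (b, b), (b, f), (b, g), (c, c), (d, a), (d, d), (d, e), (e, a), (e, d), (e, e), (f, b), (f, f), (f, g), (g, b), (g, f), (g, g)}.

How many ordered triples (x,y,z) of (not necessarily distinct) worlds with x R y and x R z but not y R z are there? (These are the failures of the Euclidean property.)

R is Euclidean; there are no such tuples.

0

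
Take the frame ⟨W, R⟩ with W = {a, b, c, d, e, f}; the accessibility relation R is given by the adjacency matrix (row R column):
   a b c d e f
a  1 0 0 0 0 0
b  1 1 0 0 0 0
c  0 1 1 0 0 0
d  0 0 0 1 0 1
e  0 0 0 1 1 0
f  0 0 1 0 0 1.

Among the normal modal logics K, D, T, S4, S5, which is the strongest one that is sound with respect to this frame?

Serial (axiom D): yes — every world has a successor (e.g. a R a).
Reflexive (axiom T): yes — every world is R-related to itself.
Transitive (axiom 4): no — c R b and b R a, but not c R a.
Euclidean (axiom 5): no — b R a and b R b, but not a R b.
So F validates K, D, T; S4 would additionally require R to be transitive. The strongest is T.

T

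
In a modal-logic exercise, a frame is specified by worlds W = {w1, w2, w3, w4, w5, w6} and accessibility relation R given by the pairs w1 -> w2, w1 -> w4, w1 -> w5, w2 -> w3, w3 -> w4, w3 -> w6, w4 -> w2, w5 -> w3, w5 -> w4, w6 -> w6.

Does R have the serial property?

Yes

Serial: yes — every world has a successor (e.g. w1 R w2).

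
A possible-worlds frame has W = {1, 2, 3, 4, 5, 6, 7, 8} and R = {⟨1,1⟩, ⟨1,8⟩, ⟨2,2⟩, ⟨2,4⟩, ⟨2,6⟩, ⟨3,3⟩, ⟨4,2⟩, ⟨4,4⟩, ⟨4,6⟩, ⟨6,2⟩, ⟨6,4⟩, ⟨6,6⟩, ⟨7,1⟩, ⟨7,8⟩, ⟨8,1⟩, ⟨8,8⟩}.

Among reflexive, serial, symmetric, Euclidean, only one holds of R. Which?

Euclidean

Reflexive: no — 5 is not related to itself.
Serial: no — 5 has no R-successor.
Symmetric: no — 7 R 1 but not 1 R 7.
Euclidean: yes — any two successors of a common world are R-related.
Only Euclidean holds.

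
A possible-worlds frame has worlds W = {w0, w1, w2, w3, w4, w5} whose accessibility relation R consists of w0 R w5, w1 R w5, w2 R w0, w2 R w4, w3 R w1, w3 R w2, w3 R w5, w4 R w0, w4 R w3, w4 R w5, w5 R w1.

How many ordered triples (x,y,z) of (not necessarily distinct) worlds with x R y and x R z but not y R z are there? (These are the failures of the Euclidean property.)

20

Enumerating: (w0,w5,w5), (w1,w5,w5), (w2,w0,w0), (w2,w0,w4), (w2,w4,w4), (w3,w1,w1), (w3,w1,w2), (w3,w2,w1), (w3,w2,w2), (w3,w2,w5), (w3,w5,w2), (w3,w5,w5), … and 8 more.
Total: 20.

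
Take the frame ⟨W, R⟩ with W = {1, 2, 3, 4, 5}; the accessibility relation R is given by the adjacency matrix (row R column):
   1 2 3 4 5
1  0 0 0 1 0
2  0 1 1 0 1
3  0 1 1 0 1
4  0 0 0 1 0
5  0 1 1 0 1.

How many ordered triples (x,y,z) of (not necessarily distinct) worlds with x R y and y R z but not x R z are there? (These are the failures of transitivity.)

0

R is transitive; there are no such tuples.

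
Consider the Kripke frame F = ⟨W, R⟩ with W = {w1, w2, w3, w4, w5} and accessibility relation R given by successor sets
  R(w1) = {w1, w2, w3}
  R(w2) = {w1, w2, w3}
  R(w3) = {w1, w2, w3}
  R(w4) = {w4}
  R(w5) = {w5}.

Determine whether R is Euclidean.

Euclidean: yes — any two successors of a common world are R-related.

Yes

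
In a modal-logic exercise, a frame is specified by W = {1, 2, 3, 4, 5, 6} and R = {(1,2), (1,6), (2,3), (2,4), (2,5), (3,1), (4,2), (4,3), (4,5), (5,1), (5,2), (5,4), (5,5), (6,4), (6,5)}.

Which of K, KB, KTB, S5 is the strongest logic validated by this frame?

Symmetric (axiom B): no — 1 R 2 but not 2 R 1.
Reflexive (axiom T): no — 1 is not related to itself.
Euclidean (axiom 5): no — 1 R 2 and 1 R 6, but not 2 R 6.
So F validates K; KB would additionally require R to be symmetric. The strongest is K.

K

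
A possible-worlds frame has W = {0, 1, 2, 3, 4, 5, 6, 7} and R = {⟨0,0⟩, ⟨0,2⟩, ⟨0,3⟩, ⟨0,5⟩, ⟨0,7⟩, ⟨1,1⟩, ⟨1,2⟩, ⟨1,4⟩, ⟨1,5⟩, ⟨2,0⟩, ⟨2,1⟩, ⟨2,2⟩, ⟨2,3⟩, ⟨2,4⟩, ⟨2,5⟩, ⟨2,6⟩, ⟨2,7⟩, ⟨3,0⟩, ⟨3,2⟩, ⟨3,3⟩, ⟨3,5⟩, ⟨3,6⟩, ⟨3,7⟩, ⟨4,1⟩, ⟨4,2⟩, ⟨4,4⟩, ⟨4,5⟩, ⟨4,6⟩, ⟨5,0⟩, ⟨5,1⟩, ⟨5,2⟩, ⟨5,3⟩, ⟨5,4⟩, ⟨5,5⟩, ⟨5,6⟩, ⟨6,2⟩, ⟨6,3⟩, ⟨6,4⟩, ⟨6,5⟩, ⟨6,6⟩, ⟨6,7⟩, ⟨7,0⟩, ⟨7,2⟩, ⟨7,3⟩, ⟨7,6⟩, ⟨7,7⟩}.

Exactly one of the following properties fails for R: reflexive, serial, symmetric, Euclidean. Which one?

Euclidean

Reflexive: yes — every world is R-related to itself.
Serial: yes — every world has a successor (e.g. 0 R 0).
Symmetric: yes — every pair in R has its reverse in R.
Euclidean: no — 0 R 5 and 0 R 7, but not 5 R 7.
Only Euclidean fails.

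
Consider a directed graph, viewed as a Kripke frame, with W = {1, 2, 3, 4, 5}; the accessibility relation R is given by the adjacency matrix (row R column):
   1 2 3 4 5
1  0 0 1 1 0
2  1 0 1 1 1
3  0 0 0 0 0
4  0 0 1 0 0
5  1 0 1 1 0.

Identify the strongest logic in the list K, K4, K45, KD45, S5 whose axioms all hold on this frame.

Transitive (axiom 4): yes — every two-step R-path is closed by a direct edge.
Euclidean (axiom 5): no — 1 R 3 and 1 R 4, but not 3 R 4.
Serial (axiom D): no — 3 has no R-successor.
Reflexive (axiom T): no — 1 is not related to itself.
So F validates K, K4; K45 would additionally require R to be Euclidean. The strongest is K4.

K4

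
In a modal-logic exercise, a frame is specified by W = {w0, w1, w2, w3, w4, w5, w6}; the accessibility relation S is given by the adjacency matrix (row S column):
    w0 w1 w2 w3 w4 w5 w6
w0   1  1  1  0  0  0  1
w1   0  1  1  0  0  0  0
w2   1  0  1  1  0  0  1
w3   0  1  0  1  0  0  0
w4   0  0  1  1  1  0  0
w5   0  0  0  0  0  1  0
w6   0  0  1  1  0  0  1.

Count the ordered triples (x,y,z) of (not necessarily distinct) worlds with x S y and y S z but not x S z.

13

Enumerating: (w0,w2,w3), (w0,w6,w3), (w1,w2,w0), (w1,w2,w3), (w1,w2,w6), (w2,w0,w1), (w2,w3,w1), (w3,w1,w2), (w4,w2,w0), (w4,w2,w6), (w4,w3,w1), (w6,w2,w0), (w6,w3,w1).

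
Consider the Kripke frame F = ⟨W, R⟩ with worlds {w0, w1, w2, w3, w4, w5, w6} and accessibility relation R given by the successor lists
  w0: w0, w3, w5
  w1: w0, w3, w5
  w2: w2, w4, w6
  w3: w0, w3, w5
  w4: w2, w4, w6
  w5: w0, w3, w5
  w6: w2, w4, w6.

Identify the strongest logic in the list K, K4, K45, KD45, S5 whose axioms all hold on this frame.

Transitive (axiom 4): yes — every two-step R-path is closed by a direct edge.
Euclidean (axiom 5): yes — any two successors of a common world are R-related.
Serial (axiom D): yes — every world has a successor (e.g. w0 R w0).
Reflexive (axiom T): no — w1 is not related to itself.
So F validates K, K4, K45, KD45; S5 would additionally require R to be reflexive. The strongest is KD45.

KD45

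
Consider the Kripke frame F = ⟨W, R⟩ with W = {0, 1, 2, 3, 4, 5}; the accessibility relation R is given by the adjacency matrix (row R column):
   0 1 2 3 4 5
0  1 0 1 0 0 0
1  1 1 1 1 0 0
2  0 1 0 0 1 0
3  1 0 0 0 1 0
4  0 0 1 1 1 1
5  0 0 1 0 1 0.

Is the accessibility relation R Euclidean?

Euclidean: no — 1 R 0 and 1 R 3, but not 0 R 3.

No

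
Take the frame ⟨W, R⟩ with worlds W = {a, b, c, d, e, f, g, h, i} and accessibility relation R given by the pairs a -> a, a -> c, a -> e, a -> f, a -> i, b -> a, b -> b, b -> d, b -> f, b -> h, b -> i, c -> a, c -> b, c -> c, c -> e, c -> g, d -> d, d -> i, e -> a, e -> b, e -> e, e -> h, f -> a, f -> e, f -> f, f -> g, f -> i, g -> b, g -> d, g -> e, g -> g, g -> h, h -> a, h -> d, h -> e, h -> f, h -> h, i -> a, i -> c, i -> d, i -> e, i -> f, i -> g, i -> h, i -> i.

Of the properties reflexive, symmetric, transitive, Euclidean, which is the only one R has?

Reflexive: yes — every world is R-related to itself.
Symmetric: no — b R a but not a R b.
Transitive: no — a R c and c R b, but not a R b.
Euclidean: no — a R c and a R f, but not c R f.
Only reflexive holds.

reflexive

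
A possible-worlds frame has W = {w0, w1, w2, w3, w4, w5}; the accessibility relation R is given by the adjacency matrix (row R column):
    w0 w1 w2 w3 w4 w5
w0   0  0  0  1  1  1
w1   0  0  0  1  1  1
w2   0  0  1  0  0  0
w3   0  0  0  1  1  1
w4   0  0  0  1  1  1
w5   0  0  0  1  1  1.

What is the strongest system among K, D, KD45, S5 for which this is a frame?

KD45

Serial (axiom D): yes — every world has a successor (e.g. w0 R w3).
Euclidean (axiom 5): yes — any two successors of a common world are R-related.
Transitive (axiom 4): yes — every two-step R-path is closed by a direct edge.
Reflexive (axiom T): no — w0 is not related to itself.
So F validates K, D, KD45; S5 would additionally require R to be reflexive. The strongest is KD45.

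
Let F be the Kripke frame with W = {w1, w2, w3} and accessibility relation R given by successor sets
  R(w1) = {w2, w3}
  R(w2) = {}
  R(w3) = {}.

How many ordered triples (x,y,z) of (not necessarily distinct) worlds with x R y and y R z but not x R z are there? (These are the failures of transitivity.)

0

R is transitive; there are no such tuples.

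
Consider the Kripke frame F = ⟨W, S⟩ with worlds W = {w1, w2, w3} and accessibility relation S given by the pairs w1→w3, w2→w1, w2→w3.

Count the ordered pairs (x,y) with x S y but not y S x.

3

Enumerating: (w1,w3), (w2,w1), (w2,w3).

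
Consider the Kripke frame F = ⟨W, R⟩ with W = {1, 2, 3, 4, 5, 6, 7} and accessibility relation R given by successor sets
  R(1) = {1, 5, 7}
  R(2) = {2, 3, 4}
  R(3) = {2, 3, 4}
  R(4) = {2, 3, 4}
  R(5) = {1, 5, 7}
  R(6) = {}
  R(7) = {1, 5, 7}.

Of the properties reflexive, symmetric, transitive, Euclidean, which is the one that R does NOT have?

reflexive

Reflexive: no — 6 is not related to itself.
Symmetric: yes — every pair in R has its reverse in R.
Transitive: yes — every two-step R-path is closed by a direct edge.
Euclidean: yes — any two successors of a common world are R-related.
Only reflexive fails.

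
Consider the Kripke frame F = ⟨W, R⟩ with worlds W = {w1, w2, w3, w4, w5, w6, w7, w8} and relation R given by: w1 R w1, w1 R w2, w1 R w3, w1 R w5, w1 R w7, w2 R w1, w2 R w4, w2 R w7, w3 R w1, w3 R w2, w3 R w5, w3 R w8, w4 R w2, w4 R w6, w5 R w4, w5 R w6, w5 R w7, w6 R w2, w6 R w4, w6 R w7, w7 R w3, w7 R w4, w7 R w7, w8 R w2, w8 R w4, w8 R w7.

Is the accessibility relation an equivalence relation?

No

Reflexive: no — w2 is not related to itself.
Symmetric: no — w1 R w5 but not w5 R w1.
Transitive: no — w1 R w2 and w2 R w4, but not w1 R w4.
So R is not an equivalence relation.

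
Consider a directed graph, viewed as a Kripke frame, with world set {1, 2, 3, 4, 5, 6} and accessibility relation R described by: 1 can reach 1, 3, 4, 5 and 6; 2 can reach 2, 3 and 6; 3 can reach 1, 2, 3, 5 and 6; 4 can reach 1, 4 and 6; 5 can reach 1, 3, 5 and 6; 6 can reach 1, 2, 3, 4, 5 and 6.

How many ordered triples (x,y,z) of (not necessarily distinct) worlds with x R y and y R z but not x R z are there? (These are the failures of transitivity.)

18

Enumerating: (1,3,2), (1,6,2), (2,3,1), (2,3,5), (2,6,1), (2,6,4), (2,6,5), (3,1,4), (3,6,4), (4,1,3), (4,1,5), (4,6,2), (4,6,3), (4,6,5), (5,1,4), (5,3,2), (5,6,2), (5,6,4).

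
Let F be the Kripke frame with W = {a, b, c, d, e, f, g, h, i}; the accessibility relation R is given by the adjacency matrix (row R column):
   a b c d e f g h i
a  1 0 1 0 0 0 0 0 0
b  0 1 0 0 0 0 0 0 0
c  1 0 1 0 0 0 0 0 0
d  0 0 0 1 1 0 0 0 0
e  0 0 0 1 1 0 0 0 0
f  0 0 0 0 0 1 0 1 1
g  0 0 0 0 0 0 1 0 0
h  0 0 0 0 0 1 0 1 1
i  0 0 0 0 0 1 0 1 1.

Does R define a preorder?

Yes

Reflexive: yes — every world is R-related to itself.
Transitive: yes — every two-step R-path is closed by a direct edge.
So R is a preorder.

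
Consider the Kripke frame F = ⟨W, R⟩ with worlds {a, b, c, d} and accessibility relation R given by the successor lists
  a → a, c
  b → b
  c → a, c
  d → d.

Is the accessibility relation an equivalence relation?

Yes

Reflexive: yes — every world is R-related to itself.
Symmetric: yes — every pair in R has its reverse in R.
Transitive: yes — every two-step R-path is closed by a direct edge.
So R is an equivalence relation.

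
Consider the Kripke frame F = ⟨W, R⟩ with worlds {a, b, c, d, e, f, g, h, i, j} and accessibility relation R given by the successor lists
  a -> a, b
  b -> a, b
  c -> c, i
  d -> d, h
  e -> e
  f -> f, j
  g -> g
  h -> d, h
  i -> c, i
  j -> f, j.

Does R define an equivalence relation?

Yes

Reflexive: yes — every world is R-related to itself.
Symmetric: yes — every pair in R has its reverse in R.
Transitive: yes — every two-step R-path is closed by a direct edge.
So R is an equivalence relation.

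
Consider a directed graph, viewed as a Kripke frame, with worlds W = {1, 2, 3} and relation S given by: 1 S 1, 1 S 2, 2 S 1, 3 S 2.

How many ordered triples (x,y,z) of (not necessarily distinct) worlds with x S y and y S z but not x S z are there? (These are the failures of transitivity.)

Enumerating: (2,1,2), (3,2,1).

2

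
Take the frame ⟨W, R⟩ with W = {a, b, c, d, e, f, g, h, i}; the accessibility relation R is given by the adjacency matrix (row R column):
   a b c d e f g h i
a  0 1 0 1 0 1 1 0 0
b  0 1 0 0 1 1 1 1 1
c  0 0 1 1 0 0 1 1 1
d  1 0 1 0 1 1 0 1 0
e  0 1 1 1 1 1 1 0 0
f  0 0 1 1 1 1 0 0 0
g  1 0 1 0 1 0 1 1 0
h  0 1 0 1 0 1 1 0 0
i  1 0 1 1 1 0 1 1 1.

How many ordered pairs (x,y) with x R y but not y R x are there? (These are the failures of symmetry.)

14

Enumerating: (a,b), (a,f), (b,f), (b,g), (b,i), (c,h), (e,c), (f,c), (h,f), (i,a), (i,d), (i,e), (i,g), (i,h).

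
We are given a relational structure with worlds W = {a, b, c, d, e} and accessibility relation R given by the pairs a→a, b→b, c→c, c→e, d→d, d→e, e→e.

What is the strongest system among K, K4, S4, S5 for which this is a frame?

Transitive (axiom 4): yes — every two-step R-path is closed by a direct edge.
Reflexive (axiom T): yes — every world is R-related to itself.
Euclidean (axiom 5): no — c R e and c R c, but not e R c.
So F validates K, K4, S4; S5 would additionally require R to be Euclidean. The strongest is S4.

S4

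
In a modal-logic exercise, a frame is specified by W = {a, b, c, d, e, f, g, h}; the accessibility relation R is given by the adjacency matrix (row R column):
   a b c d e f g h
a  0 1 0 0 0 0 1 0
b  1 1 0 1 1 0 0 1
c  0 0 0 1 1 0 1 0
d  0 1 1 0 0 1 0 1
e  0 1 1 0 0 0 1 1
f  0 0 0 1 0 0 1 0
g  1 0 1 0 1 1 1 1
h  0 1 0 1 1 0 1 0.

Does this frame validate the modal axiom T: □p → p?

No

The schema T characterises exactly the reflexive frames.
Reflexive: no — a is not related to itself.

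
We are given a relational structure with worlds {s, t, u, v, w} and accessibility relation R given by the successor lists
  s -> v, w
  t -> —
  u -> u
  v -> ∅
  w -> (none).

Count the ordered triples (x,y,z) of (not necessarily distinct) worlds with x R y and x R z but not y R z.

4

Enumerating: (s,v,v), (s,v,w), (s,w,v), (s,w,w).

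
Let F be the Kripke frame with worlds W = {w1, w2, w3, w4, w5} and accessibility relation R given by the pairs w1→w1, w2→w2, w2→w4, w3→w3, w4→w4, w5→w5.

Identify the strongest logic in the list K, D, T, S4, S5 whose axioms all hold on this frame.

S4

Serial (axiom D): yes — every world has a successor (e.g. w1 R w1).
Reflexive (axiom T): yes — every world is R-related to itself.
Transitive (axiom 4): yes — every two-step R-path is closed by a direct edge.
Euclidean (axiom 5): no — w2 R w4 and w2 R w2, but not w4 R w2.
So F validates K, D, T, S4; S5 would additionally require R to be Euclidean. The strongest is S4.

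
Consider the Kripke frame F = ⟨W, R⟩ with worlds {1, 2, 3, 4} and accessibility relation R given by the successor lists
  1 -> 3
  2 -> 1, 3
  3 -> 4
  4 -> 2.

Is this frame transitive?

Transitive: no — 1 R 3 and 3 R 4, but not 1 R 4.

No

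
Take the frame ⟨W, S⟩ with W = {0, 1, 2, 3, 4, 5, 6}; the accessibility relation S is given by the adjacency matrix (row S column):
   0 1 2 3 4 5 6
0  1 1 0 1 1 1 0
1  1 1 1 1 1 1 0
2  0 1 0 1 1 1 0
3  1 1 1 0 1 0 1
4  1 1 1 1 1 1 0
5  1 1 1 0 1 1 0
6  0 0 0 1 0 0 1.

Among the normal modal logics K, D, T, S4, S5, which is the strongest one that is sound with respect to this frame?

Serial (axiom D): yes — every world has a successor (e.g. 0 S 0).
Reflexive (axiom T): no — 2 is not related to itself.
Transitive (axiom 4): no — 0 S 1 and 1 S 2, but not 0 S 2.
Euclidean (axiom 5): no — 0 S 3 and 0 S 5, but not 3 S 5.
So F validates K, D; T would additionally require S to be reflexive. The strongest is D.

D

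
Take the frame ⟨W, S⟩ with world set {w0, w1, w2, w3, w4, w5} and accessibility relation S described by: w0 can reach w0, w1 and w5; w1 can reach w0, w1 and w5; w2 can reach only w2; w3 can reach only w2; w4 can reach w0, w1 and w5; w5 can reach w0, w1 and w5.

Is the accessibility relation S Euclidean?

Yes

Euclidean: yes — any two successors of a common world are S-related.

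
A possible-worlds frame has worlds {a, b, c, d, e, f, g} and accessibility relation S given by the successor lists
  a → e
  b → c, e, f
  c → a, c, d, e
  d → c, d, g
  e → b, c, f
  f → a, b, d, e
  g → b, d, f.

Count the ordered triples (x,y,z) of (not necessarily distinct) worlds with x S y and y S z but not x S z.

35

Enumerating: (a,e,b), (a,e,c), (a,e,f), (b,c,a), (b,c,d), (b,e,b), (b,f,a), (b,f,b), (b,f,d), (c,d,g), (c,e,b), (c,e,f), … and 23 more.
Total: 35.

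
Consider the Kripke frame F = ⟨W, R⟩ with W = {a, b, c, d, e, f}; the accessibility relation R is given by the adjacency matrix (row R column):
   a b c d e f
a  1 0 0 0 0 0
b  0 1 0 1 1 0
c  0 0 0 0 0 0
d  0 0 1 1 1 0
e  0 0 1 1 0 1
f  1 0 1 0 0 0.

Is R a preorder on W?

No

Reflexive: no — c is not related to itself.
Transitive: no — b R d and d R c, but not b R c.
So R is not a preorder.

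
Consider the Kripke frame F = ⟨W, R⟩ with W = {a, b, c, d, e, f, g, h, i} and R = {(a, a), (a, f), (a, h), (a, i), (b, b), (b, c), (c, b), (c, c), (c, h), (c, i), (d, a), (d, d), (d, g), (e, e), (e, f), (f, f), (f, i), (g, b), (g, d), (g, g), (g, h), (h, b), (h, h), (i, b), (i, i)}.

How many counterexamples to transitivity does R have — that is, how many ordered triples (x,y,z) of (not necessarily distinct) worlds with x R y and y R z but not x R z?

Enumerating: (a,h,b), (a,i,b), (b,c,h), (b,c,i), (d,a,f), (d,a,h), (d,a,i), (d,g,b), (d,g,h), (e,f,i), (f,i,b), (g,b,c), (g,d,a), (h,b,c), (i,b,c).

15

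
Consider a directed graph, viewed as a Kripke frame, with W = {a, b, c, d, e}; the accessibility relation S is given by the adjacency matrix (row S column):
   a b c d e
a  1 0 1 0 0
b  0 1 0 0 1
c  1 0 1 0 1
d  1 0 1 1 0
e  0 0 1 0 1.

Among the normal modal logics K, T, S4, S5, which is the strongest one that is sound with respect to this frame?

Reflexive (axiom T): yes — every world is S-related to itself.
Transitive (axiom 4): no — a S c and c S e, but not a S e.
Euclidean (axiom 5): no — c S a and c S e, but not a S e.
So F validates K, T; S4 would additionally require S to be transitive. The strongest is T.

T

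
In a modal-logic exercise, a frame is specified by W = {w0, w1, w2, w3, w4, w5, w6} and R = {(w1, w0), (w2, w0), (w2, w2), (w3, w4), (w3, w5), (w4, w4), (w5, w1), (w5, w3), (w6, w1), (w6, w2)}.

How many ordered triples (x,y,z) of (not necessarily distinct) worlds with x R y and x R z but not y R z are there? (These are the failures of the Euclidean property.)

Enumerating: (w1,w0,w0), (w2,w0,w0), (w2,w0,w2), (w3,w4,w5), (w3,w5,w4), (w3,w5,w5), (w5,w1,w1), (w5,w1,w3), (w5,w3,w1), (w5,w3,w3), (w6,w1,w1), (w6,w1,w2), (w6,w2,w1).

13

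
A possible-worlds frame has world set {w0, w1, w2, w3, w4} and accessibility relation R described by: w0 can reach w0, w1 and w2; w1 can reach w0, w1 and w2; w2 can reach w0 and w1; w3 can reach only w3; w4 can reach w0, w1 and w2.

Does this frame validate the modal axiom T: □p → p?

Axiom T corresponds to the accessibility relation being reflexive.
Reflexive: no — w2 is not related to itself.

No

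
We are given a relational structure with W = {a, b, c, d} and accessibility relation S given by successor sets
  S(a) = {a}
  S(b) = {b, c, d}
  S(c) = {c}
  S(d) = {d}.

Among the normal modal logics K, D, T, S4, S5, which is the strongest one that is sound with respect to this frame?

Serial (axiom D): yes — every world has a successor (e.g. a S a).
Reflexive (axiom T): yes — every world is S-related to itself.
Transitive (axiom 4): yes — every two-step S-path is closed by a direct edge.
Euclidean (axiom 5): no — b S c and b S d, but not c S d.
So F validates K, D, T, S4; S5 would additionally require S to be Euclidean. The strongest is S4.

S4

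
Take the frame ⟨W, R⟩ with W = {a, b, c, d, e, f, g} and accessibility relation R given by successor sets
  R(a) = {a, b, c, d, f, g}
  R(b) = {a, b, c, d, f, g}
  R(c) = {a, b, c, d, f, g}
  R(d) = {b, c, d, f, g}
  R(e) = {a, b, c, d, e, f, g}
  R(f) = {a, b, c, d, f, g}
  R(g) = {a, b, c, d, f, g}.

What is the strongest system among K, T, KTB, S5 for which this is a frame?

Reflexive (axiom T): yes — every world is R-related to itself.
Symmetric (axiom B): no — a R d but not d R a.
Euclidean (axiom 5): no — b R d and b R a, but not d R a.
So F validates K, T; KTB would additionally require R to be symmetric. The strongest is T.

T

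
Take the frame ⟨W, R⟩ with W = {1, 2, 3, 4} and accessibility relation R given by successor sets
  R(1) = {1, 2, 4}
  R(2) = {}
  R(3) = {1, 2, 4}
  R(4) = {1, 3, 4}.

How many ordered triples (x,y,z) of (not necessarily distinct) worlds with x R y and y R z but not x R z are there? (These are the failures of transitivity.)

Enumerating: (1,4,3), (3,4,3), (4,1,2), (4,3,2).

4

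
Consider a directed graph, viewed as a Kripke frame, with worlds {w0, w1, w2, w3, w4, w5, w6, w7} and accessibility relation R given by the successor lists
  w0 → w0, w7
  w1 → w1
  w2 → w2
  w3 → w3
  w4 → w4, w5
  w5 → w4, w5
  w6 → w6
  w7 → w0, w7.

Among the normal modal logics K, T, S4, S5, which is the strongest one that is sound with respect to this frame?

S5

Reflexive (axiom T): yes — every world is R-related to itself.
Transitive (axiom 4): yes — every two-step R-path is closed by a direct edge.
Euclidean (axiom 5): yes — any two successors of a common world are R-related.
So F validates K, T, S4, S5. The strongest is S5.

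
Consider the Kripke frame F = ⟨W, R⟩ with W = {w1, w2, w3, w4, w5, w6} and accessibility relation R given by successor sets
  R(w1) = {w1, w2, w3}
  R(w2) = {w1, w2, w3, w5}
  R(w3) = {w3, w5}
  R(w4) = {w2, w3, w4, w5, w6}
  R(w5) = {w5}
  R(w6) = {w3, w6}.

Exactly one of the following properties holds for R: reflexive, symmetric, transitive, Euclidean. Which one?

Reflexive: yes — every world is R-related to itself.
Symmetric: no — w1 R w3 but not w3 R w1.
Transitive: no — w1 R w2 and w2 R w5, but not w1 R w5.
Euclidean: no — w1 R w3 and w1 R w2, but not w3 R w2.
Only reflexive holds.

reflexive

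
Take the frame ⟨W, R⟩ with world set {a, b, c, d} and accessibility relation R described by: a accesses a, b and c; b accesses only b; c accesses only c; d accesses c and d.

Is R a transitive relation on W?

Transitive: yes — every two-step R-path is closed by a direct edge.

Yes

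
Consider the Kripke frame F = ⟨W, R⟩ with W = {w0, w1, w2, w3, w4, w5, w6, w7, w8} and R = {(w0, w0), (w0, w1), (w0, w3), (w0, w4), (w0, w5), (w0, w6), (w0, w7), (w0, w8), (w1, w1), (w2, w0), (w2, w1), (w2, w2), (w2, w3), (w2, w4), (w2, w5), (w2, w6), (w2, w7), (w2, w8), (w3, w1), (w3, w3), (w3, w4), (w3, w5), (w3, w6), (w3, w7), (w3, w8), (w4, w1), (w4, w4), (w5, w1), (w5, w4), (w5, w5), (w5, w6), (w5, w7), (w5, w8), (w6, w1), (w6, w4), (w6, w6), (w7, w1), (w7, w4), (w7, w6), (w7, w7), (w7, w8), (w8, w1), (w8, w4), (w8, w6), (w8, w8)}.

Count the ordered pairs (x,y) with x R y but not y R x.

36

Enumerating: (w0,w1), (w0,w3), (w0,w4), (w0,w5), (w0,w6), (w0,w7), (w0,w8), (w2,w0), (w2,w1), (w2,w3), (w2,w4), (w2,w5), … and 24 more.
Total: 36.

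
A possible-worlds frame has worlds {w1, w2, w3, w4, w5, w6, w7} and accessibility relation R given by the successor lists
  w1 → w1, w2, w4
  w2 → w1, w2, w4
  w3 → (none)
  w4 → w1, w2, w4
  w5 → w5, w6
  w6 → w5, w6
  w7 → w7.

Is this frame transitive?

Transitive: yes — every two-step R-path is closed by a direct edge.

Yes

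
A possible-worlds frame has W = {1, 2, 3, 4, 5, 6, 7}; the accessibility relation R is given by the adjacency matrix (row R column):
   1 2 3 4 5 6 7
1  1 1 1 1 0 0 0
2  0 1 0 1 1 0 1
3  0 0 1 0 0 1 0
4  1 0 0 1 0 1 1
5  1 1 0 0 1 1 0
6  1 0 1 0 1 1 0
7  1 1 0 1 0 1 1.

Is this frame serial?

Yes

Serial: yes — every world has a successor (e.g. 1 R 1).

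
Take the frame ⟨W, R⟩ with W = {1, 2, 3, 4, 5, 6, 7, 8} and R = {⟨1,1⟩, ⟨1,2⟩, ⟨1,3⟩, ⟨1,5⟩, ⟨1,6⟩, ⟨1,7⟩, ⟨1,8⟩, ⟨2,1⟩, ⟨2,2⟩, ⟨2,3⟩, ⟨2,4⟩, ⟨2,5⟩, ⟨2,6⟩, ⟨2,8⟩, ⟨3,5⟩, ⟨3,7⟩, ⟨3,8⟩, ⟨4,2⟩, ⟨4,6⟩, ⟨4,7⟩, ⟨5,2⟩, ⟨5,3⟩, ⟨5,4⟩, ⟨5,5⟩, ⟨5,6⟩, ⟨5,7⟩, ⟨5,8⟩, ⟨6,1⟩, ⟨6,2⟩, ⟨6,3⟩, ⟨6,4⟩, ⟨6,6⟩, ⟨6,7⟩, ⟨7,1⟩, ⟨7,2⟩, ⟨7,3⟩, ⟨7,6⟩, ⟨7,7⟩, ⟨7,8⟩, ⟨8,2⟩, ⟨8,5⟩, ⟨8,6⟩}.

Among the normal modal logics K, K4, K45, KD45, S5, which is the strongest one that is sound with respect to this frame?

K

Transitive (axiom 4): no — 1 R 2 and 2 R 4, but not 1 R 4.
Euclidean (axiom 5): no — 1 R 2 and 1 R 7, but not 2 R 7.
Serial (axiom D): yes — every world has a successor (e.g. 1 R 1).
Reflexive (axiom T): no — 3 is not related to itself.
So F validates K; K4 would additionally require R to be transitive. The strongest is K.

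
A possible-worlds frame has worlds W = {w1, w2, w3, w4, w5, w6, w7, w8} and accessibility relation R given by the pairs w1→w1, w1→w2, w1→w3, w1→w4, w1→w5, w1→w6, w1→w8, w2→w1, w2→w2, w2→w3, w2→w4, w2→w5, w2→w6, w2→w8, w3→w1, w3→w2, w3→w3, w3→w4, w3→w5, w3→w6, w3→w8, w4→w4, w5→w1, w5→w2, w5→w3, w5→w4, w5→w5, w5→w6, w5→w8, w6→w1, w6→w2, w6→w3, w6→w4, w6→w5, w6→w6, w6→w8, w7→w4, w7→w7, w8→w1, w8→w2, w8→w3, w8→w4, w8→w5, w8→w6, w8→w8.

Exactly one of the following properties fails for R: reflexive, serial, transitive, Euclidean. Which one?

Reflexive: yes — every world is R-related to itself.
Serial: yes — every world has a successor (e.g. w1 R w1).
Transitive: yes — every two-step R-path is closed by a direct edge.
Euclidean: no — w1 R w4 and w1 R w2, but not w4 R w2.
Only Euclidean fails.

Euclidean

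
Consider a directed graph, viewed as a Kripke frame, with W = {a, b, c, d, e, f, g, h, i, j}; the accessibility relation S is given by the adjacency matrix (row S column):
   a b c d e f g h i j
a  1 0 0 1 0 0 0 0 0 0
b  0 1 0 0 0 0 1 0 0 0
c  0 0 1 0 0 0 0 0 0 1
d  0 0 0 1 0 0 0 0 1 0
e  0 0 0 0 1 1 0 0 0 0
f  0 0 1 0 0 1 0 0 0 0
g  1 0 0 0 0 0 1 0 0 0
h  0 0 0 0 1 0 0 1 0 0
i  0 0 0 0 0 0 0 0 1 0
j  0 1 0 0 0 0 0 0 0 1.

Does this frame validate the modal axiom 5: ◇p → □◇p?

No

Axiom 5 corresponds to the accessibility relation being Euclidean.
Euclidean: no — a S d and a S a, but not d S a.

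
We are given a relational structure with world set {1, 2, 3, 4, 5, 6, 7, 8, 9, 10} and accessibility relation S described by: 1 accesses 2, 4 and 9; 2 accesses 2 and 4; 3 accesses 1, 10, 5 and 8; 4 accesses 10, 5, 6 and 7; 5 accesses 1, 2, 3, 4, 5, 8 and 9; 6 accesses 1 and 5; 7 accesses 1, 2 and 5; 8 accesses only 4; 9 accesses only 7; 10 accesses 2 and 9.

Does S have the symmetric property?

No

Symmetric: no — 1 S 2 but not 2 S 1.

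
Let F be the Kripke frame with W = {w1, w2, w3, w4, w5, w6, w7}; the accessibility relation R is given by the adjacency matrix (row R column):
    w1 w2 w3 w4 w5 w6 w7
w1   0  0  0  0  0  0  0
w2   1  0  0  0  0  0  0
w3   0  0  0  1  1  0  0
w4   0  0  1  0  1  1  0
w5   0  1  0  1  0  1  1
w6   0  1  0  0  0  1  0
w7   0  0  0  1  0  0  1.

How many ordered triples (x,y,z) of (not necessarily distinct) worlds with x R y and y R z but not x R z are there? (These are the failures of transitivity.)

17

Enumerating: (w3,w4,w3), (w3,w4,w6), (w3,w5,w2), (w3,w5,w6), (w3,w5,w7), (w4,w3,w4), (w4,w5,w2), (w4,w5,w4), (w4,w5,w7), (w4,w6,w2), (w5,w2,w1), (w5,w4,w3), (w5,w4,w5), (w6,w2,w1), (w7,w4,w3), (w7,w4,w5), (w7,w4,w6).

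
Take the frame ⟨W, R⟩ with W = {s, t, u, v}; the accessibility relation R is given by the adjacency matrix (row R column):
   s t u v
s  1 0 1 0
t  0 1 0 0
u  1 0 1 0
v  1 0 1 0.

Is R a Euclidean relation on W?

Yes

Euclidean: yes — any two successors of a common world are R-related.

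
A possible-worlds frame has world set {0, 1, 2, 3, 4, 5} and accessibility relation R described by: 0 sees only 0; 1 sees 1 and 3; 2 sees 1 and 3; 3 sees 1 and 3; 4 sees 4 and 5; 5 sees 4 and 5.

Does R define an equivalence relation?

No

Reflexive: no — 2 is not related to itself.
Symmetric: no — 2 R 1 but not 1 R 2.
Transitive: yes — every two-step R-path is closed by a direct edge.
So R is not an equivalence relation.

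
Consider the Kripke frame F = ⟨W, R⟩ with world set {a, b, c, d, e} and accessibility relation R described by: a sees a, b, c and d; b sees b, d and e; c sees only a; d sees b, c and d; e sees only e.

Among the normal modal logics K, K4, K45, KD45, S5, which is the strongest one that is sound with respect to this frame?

K

Transitive (axiom 4): no — a R b and b R e, but not a R e.
Euclidean (axiom 5): no — a R b and a R c, but not b R c.
Serial (axiom D): yes — every world has a successor (e.g. a R a).
Reflexive (axiom T): no — c is not related to itself.
So F validates K; K4 would additionally require R to be transitive. The strongest is K.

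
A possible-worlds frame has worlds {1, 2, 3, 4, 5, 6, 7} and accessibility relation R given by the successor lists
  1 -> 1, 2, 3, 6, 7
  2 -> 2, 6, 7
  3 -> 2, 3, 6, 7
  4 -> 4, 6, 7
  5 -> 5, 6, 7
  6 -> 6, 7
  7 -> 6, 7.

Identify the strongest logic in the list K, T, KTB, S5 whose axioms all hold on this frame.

T

Reflexive (axiom T): yes — every world is R-related to itself.
Symmetric (axiom B): no — 1 R 2 but not 2 R 1.
Euclidean (axiom 5): no — 1 R 2 and 1 R 3, but not 2 R 3.
So F validates K, T; KTB would additionally require R to be symmetric. The strongest is T.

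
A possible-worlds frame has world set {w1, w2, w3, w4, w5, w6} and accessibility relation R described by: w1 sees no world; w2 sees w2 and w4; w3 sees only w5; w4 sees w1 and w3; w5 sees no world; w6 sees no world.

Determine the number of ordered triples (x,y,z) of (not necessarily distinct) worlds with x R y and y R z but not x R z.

3

Enumerating: (w2,w4,w1), (w2,w4,w3), (w4,w3,w5).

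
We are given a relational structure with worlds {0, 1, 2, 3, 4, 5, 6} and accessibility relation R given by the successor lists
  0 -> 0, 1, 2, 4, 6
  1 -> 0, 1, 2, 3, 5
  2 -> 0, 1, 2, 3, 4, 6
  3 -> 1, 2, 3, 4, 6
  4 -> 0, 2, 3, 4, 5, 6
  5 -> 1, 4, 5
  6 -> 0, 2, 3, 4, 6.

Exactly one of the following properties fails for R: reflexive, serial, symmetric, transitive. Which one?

Reflexive: yes — every world is R-related to itself.
Serial: yes — every world has a successor (e.g. 0 R 0).
Symmetric: yes — every pair in R has its reverse in R.
Transitive: no — 0 R 1 and 1 R 3, but not 0 R 3.
Only transitive fails.

transitive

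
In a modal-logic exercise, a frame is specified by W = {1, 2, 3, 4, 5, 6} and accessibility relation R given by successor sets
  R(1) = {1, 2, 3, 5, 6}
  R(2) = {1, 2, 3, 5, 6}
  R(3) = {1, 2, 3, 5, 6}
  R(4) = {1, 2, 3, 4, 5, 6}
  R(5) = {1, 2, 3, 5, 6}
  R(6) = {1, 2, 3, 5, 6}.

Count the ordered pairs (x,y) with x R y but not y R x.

5

Enumerating: (4,1), (4,2), (4,3), (4,5), (4,6).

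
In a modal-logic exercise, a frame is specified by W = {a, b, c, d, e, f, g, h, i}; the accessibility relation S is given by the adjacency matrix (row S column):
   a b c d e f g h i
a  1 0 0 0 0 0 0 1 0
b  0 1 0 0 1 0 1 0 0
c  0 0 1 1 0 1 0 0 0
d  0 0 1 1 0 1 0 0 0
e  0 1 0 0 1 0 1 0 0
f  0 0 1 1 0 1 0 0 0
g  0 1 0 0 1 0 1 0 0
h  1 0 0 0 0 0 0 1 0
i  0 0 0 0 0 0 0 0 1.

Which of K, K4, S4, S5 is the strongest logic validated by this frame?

Transitive (axiom 4): yes — every two-step S-path is closed by a direct edge.
Reflexive (axiom T): yes — every world is S-related to itself.
Euclidean (axiom 5): yes — any two successors of a common world are S-related.
So F validates K, K4, S4, S5. The strongest is S5.

S5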